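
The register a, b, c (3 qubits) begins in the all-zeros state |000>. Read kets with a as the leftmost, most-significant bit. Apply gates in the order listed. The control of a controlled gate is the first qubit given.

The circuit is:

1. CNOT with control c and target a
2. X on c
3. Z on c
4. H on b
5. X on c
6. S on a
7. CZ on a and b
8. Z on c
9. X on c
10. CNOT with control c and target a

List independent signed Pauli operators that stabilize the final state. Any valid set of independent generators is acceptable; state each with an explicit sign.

The stabilizer group can be generated by +IXI, -ZII, -IIZ, among other valid generating sets.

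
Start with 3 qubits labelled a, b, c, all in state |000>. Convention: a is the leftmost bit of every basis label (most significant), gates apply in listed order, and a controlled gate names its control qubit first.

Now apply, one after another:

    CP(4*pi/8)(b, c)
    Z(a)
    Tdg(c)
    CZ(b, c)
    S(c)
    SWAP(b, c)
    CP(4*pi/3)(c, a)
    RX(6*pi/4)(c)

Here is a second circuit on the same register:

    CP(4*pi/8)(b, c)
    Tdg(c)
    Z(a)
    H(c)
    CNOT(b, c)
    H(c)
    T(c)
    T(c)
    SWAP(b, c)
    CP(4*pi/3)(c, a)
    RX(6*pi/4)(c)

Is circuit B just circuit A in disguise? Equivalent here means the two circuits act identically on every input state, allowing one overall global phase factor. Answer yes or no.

Yes: on every input state the two circuits agree up to one overall phase factor.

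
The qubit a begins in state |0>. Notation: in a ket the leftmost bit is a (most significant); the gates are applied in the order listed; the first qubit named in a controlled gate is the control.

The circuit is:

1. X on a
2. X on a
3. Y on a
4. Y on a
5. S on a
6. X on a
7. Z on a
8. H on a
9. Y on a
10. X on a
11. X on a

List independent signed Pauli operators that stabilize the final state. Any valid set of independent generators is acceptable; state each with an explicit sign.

One valid set of independent stabilizer generators is +X (any independent generating set of the same group is equally correct).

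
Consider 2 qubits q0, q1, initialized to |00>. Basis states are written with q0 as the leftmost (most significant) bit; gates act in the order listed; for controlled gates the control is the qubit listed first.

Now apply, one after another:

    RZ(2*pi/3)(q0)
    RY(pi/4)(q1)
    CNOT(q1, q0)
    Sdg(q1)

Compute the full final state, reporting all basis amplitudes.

The final amplitudes are -sqrt(sqrt(2) + 2)*exp(2*I*pi/3)/2 on |00>, 0 on |01>, 0 on |10>, -sqrt(2 - sqrt(2))*exp(I*pi/6)/2 on |11>.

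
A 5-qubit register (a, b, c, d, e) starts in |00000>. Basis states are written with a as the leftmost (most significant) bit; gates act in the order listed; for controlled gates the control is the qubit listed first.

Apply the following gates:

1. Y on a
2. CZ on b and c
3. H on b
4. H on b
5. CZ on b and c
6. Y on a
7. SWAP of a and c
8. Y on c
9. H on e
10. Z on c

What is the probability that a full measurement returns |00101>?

A full measurement returns |00101> with probability 1/2. Key observation: the block from step 1 through step 6 cancels to the identity and can be dropped.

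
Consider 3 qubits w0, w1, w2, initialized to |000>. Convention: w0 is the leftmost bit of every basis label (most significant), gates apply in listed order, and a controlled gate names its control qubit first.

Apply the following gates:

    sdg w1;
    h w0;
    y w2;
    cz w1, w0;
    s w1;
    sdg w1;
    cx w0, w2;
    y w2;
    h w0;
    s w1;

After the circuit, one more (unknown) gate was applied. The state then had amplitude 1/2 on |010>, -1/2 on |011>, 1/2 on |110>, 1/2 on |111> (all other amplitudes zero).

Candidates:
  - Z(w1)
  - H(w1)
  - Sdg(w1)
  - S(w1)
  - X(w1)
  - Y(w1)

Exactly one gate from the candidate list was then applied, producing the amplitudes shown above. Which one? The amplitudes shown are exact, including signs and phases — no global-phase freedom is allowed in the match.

The unique candidate consistent with the amplitudes is X(w1).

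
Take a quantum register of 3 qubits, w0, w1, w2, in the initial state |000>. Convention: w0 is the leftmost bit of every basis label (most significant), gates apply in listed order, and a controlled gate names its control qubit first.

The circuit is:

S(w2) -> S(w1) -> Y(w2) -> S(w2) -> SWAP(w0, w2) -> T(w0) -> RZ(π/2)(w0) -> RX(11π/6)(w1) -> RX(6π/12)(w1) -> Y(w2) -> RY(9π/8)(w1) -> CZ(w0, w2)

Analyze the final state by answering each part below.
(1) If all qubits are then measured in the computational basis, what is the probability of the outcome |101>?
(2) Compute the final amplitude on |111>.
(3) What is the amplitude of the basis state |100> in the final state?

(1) A full measurement returns |101> with probability 1/2 - sqrt(sqrt(2) + 2)/8.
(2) |111> carries amplitude sqrt(3)*cos(pi/16)/2 + I*sin(pi/16)/2 in the final state.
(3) |100> carries amplitude 0 in the final state.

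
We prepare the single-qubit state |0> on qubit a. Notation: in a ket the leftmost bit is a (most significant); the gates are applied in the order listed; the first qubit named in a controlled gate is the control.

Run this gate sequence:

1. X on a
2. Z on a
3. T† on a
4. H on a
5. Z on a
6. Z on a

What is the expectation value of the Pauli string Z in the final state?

In the final state, Z has expectation 0.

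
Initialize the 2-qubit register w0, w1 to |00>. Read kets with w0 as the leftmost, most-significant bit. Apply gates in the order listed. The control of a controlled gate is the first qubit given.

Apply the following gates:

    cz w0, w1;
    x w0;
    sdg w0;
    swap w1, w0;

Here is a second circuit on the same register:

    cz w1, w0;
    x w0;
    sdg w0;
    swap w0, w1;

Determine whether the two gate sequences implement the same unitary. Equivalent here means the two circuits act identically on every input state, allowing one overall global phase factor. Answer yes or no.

Yes — the two circuits implement the same unitary up to a global phase.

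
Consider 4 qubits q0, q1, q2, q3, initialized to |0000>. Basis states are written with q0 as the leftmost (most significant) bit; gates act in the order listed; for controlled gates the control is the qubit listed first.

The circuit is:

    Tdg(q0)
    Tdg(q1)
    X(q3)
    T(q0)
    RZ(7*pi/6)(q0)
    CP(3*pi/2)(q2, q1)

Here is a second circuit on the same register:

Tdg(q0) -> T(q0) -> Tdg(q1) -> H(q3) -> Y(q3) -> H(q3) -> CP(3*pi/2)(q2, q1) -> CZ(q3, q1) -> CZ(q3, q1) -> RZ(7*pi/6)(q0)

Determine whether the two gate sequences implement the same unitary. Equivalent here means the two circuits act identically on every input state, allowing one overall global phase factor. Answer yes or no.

No, they are not equivalent — no single phase factor reconciles the two unitaries.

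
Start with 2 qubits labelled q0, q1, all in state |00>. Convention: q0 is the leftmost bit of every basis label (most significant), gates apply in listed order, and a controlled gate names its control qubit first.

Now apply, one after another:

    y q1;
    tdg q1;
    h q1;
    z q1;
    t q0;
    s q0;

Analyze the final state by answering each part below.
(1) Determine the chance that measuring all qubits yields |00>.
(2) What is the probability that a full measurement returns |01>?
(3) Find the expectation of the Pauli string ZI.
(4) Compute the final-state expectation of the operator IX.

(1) Outcome |00> occurs with probability 1/2.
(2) The probability of measuring |01> is 1/2.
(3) The expectation value of ZI is 1.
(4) The observable IX averages to 1.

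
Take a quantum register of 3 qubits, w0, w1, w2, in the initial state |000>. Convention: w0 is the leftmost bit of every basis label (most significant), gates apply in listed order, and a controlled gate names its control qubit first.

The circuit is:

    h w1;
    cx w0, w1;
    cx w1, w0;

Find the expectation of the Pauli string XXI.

In the final state, XXI has expectation 1.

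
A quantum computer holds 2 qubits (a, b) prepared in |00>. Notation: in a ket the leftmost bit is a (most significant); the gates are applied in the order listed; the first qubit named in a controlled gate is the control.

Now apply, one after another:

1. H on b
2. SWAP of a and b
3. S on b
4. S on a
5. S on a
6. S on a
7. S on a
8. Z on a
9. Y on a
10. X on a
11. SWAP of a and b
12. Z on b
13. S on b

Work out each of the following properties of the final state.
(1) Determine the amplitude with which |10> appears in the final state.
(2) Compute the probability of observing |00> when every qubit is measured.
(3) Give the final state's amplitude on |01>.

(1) |10> carries amplitude 0 in the final state.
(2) Outcome |00> occurs with probability 1/2.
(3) The final state's coefficient on |01> equals sqrt(2)/2.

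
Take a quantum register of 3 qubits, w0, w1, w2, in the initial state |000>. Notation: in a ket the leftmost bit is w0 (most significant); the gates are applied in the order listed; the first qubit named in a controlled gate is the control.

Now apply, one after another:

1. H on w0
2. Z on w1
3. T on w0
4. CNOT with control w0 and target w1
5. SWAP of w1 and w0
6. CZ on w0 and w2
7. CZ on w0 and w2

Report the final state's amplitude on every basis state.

The final amplitudes are sqrt(2)/2 on |000>, sqrt(2)*exp(I*pi/4)/2 on |110>, and 0 on every other basis state. Key observation: steps 6-7 multiply out to the identity, so the circuit reduces to the remaining gates.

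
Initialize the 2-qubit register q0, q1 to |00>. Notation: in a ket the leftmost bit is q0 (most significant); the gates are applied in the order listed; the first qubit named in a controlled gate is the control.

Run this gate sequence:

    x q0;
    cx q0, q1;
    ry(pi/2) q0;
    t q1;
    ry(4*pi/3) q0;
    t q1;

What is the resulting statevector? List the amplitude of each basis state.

The final amplitudes are 0 on |00>, I*(-sqrt(6) + sqrt(2))/4 on |01>, 0 on |10>, I*(-sqrt(6) - sqrt(2))/4 on |11>.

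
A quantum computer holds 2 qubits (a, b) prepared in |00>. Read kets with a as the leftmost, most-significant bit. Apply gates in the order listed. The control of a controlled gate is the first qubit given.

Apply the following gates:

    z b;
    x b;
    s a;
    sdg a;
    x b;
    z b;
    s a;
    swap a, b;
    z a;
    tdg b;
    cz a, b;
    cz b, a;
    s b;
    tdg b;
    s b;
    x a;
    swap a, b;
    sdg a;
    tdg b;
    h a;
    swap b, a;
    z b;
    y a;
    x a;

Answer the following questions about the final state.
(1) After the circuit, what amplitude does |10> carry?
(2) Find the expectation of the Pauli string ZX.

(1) |10> carries amplitude -sqrt(2)*exp(I*pi/4)/2 in the final state.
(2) The expectation value of ZX is 1.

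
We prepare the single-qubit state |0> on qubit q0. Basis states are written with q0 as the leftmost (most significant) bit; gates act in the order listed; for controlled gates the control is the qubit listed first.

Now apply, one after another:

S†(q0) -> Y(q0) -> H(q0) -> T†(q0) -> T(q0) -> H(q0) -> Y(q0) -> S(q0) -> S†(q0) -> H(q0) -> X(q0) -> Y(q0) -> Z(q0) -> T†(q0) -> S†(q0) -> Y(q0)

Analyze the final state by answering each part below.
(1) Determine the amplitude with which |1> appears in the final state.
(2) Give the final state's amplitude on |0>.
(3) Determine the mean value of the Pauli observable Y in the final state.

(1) |1> carries amplitude sqrt(2)/2 in the final state. Key observation: steps 1-8 multiply out to the identity, so the circuit reduces to the remaining gates.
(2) The amplitude on |0> is sqrt(2)*exp(I*pi/4)/2.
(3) In the final state, Y has expectation -sqrt(2)/2.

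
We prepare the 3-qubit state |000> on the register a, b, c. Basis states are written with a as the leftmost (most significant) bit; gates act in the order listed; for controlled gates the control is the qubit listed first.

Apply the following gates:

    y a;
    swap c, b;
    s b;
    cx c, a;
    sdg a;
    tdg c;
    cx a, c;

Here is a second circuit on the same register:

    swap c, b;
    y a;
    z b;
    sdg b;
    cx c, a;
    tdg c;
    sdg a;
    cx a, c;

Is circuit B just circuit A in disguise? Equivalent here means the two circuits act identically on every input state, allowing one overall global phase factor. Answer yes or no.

Yes — the two circuits implement the same unitary up to a global phase.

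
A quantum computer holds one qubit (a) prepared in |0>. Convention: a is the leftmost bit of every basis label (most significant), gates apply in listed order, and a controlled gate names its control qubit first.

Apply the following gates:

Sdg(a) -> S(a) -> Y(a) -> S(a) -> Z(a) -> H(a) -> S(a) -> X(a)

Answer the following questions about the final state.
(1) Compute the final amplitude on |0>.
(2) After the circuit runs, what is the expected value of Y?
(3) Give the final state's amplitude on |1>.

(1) The final state's coefficient on |0> equals -sqrt(2)*I/2.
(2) The expectation value of Y is 1.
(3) |1> carries amplitude sqrt(2)/2 in the final state.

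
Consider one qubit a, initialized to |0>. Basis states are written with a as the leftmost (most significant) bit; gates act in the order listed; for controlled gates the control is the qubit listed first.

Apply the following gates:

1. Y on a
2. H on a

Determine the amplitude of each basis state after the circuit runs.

The final amplitudes are sqrt(2)*I/2 on |0>, -sqrt(2)*I/2 on |1>.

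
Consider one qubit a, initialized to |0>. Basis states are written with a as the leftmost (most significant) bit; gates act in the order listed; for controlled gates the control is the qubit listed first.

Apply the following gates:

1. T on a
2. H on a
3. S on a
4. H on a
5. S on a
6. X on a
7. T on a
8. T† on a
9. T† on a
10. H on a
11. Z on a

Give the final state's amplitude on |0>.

The amplitude on |0> is sqrt(2)*(1 - exp(3*I*pi/4) + exp(I*pi/4) + I)/4.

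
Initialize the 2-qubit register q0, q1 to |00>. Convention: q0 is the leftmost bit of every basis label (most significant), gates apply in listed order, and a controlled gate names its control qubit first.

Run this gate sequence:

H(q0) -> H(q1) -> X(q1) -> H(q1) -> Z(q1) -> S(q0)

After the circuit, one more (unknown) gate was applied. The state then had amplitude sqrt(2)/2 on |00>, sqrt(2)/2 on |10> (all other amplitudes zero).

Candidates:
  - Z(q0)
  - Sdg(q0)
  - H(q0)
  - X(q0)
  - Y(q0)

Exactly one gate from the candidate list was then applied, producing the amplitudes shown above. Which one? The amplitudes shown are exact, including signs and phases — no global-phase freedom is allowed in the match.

The unique candidate consistent with the amplitudes is Sdg(q0). Key observation: steps 2-5 multiply out to the identity, so the circuit reduces to the remaining gates.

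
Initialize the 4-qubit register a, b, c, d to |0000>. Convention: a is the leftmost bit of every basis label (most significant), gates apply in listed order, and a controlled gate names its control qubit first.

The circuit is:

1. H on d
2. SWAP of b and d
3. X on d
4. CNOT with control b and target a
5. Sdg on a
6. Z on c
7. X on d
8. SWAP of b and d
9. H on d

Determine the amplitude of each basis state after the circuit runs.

The resulting statevector has amplitude 1/2 on |0000>, 1/2 on |0001>, -I/2 on |1000>, I/2 on |1001>, and 0 on every other basis state.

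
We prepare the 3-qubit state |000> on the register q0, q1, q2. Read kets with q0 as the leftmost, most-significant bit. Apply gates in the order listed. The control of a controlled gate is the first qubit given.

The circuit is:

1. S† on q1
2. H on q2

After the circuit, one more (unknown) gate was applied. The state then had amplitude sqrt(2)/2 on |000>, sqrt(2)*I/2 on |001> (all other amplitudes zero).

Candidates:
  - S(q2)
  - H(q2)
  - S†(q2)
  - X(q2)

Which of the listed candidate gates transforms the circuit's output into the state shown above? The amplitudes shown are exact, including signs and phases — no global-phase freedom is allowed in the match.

It was S(q2) that produced the state shown.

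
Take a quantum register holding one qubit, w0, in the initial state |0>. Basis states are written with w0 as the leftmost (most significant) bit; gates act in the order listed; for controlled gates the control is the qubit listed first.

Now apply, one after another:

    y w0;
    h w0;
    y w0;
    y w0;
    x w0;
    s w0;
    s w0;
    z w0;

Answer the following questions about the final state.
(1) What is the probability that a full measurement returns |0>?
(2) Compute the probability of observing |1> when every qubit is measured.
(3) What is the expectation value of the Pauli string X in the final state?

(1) Outcome |0> occurs with probability 1/2.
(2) The probability of measuring |1> is 1/2.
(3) The expectation value of X is -1.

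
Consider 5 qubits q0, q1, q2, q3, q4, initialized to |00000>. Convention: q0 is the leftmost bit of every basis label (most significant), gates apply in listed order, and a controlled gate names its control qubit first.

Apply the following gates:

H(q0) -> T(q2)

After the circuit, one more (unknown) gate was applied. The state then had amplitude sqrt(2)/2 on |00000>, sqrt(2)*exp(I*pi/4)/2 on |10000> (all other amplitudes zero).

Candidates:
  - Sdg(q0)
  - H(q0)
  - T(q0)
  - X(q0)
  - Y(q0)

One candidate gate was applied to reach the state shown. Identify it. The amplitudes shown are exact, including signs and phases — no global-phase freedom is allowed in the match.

The applied gate was T(q0).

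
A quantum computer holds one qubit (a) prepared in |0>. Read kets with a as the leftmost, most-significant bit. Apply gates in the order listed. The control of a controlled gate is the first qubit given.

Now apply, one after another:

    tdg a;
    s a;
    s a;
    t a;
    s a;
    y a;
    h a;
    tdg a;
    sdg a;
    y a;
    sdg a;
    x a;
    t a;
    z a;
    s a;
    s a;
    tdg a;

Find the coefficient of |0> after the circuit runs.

|0> carries amplitude sqrt(2)*I/2 in the final state.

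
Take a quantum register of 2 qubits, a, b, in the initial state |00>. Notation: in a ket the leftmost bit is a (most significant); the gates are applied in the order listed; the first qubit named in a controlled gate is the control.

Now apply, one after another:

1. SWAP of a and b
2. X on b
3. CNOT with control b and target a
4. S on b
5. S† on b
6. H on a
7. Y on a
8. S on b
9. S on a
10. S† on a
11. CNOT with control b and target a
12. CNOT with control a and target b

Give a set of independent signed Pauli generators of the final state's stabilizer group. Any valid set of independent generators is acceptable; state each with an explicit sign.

One valid set of independent stabilizer generators is +XX, -ZZ (any independent generating set of the same group is equally correct).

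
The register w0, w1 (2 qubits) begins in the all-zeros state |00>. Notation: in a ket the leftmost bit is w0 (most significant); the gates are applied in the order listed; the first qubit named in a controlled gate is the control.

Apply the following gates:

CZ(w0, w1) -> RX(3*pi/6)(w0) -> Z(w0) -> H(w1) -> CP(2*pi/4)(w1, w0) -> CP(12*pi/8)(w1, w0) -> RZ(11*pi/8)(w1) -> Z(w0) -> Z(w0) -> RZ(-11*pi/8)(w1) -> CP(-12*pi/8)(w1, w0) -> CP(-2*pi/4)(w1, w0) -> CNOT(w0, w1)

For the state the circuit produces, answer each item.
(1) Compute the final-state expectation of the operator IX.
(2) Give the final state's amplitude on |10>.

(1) The expectation value of IX is 1. Key observation: steps 5-12 multiply out to the identity, so the circuit reduces to the remaining gates.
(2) |10> carries amplitude I/2 in the final state.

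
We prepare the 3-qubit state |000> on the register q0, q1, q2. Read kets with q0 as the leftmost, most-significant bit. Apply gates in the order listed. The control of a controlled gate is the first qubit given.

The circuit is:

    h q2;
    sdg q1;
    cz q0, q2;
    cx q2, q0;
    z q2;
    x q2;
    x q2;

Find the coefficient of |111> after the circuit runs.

The amplitude on |111> is 0.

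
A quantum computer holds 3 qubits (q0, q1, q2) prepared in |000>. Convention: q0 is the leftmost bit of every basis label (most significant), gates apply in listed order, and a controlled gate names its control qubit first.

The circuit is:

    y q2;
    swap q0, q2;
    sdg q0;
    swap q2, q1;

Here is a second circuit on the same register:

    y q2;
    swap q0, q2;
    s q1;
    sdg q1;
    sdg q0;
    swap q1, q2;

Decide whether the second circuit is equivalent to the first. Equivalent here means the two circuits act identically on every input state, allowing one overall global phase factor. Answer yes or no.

Yes, they are equivalent — the unitaries differ by at most a global phase.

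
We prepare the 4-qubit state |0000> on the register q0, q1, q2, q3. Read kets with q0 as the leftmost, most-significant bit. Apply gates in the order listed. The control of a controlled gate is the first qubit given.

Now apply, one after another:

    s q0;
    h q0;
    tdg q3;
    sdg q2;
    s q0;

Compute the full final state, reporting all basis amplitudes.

After the circuit, the state carries amplitude sqrt(2)/2 on |0000>, sqrt(2)*I/2 on |1000>, and 0 on every other basis state.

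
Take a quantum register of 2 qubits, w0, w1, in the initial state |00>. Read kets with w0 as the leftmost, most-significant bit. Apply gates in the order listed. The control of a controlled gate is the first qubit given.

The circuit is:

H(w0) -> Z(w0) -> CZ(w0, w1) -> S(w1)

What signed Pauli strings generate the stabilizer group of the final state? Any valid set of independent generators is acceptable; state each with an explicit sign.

The stabilizer group can be generated by -XI, +IZ, among other valid generating sets.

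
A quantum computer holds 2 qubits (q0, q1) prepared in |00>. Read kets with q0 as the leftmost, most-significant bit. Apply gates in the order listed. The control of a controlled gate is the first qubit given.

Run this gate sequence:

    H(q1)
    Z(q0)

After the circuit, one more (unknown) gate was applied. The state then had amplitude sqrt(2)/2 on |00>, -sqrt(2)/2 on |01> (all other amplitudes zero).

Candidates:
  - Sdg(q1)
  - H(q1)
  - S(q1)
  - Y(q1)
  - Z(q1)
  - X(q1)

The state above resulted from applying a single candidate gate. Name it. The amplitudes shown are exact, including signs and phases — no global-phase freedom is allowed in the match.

The applied gate was Z(q1).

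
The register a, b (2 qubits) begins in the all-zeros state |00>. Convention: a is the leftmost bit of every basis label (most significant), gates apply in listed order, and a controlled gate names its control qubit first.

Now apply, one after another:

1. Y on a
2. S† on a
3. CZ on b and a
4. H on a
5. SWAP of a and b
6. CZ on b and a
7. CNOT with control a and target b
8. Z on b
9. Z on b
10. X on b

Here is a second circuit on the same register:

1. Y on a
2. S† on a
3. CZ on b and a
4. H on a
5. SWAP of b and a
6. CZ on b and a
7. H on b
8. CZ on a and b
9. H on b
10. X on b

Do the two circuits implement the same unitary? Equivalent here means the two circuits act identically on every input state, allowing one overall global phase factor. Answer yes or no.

Yes: on every input state the two circuits agree up to one overall phase factor.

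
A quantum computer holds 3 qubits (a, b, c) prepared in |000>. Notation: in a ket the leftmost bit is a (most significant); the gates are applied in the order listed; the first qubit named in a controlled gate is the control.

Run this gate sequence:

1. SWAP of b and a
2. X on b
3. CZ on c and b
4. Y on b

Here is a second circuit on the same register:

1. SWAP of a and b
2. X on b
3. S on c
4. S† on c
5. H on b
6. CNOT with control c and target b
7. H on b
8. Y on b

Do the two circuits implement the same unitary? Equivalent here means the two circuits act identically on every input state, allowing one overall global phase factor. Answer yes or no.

Yes — the two circuits implement the same unitary up to a global phase.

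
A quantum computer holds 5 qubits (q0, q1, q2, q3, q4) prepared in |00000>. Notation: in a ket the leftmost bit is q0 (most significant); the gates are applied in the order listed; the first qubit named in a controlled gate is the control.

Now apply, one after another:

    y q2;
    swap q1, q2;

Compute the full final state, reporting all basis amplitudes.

The resulting statevector has amplitude I on |01000>, and 0 on every other basis state.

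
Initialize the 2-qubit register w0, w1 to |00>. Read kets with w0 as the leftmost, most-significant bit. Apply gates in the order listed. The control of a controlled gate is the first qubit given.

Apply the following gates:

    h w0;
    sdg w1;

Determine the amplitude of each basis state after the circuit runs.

The final amplitudes are sqrt(2)/2 on |00>, 0 on |01>, sqrt(2)/2 on |10>, 0 on |11>.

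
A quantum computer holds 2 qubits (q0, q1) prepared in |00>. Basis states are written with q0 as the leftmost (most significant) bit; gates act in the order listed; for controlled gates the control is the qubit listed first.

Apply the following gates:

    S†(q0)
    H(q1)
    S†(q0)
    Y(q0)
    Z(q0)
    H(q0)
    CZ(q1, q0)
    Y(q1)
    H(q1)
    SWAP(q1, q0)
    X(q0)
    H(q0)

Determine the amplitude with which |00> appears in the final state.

|00> carries amplitude -1/2 in the final state.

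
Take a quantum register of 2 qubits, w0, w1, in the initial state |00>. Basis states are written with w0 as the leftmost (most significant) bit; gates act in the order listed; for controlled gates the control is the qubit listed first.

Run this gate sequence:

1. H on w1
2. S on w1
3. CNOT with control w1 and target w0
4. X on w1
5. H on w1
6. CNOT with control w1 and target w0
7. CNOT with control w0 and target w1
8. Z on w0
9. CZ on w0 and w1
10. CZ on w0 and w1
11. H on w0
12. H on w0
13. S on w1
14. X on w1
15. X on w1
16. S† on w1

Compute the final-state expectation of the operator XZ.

The expectation value of XZ is 1.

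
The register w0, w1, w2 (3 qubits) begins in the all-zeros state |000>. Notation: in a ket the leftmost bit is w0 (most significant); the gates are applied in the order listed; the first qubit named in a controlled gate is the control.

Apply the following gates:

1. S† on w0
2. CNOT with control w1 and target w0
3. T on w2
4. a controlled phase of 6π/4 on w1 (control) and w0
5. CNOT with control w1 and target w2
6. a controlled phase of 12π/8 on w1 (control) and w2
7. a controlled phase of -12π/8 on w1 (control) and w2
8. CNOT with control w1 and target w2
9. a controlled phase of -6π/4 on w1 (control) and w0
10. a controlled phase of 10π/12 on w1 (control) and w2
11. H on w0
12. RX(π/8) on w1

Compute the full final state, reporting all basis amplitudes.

The final amplitudes are sqrt(2)*cos(pi/16)/2 on |000>, 0 on |001>, -sqrt(2)*I*sin(pi/16)/2 on |010>, 0 on |011>, sqrt(2)*cos(pi/16)/2 on |100>, 0 on |101>, -sqrt(2)*I*sin(pi/16)/2 on |110>, 0 on |111>. Key observation: steps 4-9 multiply out to the identity, so the circuit reduces to the remaining gates.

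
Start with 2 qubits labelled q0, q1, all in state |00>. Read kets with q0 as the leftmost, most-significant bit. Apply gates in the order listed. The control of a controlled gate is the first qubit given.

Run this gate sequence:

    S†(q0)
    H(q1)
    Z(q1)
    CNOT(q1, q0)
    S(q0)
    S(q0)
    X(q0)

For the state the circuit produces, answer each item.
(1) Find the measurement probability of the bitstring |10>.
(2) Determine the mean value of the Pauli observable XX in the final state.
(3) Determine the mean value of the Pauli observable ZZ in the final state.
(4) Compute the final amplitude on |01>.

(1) The probability of measuring |10> is 1/2.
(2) In the final state, XX has expectation 1.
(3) The expectation value of ZZ is -1.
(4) The final state's coefficient on |01> equals sqrt(2)/2.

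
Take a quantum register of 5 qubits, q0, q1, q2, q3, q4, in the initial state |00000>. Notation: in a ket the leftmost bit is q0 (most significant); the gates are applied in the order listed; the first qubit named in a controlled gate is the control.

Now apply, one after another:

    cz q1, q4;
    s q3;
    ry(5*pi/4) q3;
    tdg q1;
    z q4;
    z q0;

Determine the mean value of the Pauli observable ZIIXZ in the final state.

The observable ZIIXZ averages to -sqrt(2)/2.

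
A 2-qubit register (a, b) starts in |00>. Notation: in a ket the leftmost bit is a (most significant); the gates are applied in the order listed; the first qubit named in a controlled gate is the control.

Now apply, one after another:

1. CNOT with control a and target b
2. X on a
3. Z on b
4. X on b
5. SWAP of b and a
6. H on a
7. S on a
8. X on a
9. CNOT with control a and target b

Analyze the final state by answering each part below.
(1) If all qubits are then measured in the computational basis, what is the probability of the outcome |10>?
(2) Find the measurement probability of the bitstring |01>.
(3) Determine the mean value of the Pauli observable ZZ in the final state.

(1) The probability of measuring |10> is 1/2.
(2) The probability of measuring |01> is 1/2.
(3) The expectation value of ZZ is -1.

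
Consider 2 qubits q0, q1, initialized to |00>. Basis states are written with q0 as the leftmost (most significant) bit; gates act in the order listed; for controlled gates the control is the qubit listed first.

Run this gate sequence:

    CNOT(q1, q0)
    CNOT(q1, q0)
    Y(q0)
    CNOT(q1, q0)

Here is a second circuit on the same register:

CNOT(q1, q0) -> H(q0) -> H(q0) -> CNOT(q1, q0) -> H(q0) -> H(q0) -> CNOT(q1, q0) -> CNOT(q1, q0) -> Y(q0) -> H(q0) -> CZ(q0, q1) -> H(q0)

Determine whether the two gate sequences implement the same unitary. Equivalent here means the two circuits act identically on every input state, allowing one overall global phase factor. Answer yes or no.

Yes — the two circuits implement the same unitary up to a global phase.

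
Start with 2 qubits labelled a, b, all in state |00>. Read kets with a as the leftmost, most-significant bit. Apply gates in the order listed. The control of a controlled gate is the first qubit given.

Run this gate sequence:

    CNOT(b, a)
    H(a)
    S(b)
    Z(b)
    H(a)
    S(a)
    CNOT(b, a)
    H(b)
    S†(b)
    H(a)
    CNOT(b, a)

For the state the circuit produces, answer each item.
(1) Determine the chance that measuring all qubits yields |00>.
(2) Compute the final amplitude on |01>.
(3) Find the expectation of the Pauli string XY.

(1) The probability of measuring |00> is 1/4.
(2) |01> carries amplitude -I/2 in the final state.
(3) In the final state, XY has expectation -1.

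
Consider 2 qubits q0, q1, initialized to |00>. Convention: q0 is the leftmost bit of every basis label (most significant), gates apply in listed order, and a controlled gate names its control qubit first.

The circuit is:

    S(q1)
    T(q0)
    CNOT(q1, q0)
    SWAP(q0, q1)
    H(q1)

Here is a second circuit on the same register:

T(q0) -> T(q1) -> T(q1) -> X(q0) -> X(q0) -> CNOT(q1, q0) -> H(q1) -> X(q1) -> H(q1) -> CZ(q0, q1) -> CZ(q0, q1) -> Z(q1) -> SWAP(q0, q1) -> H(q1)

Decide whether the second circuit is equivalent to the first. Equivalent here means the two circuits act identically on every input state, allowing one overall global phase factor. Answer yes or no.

Yes — the two circuits implement the same unitary up to a global phase.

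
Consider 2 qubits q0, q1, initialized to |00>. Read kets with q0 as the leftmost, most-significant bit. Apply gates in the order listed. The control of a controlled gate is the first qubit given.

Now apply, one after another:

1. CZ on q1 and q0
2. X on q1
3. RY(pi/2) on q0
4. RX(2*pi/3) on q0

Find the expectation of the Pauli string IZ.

The expectation value of IZ is -1.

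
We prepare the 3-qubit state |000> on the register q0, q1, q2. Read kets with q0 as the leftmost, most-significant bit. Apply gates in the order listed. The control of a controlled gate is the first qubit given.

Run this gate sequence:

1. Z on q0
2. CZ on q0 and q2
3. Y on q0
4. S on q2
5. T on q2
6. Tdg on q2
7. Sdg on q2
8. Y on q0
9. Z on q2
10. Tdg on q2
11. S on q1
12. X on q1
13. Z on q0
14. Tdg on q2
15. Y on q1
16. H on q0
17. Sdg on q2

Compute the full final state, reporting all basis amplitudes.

The resulting statevector has amplitude -sqrt(2)*I/2 on |000>, -sqrt(2)*I/2 on |100>, and 0 on every other basis state.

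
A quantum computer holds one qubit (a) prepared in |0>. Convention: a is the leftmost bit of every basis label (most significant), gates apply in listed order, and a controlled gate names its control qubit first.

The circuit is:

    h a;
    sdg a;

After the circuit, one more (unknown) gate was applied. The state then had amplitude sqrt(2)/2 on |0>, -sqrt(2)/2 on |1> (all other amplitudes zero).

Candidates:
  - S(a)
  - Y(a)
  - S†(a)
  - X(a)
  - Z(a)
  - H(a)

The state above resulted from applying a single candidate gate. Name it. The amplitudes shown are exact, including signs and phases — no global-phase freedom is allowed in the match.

The applied gate was S†(a).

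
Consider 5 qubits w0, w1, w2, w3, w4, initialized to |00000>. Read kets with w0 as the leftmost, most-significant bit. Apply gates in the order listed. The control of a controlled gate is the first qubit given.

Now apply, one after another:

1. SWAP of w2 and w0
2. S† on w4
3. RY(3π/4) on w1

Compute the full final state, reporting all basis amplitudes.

After the circuit, the state carries amplitude sqrt(2 - sqrt(2))/2 on |00000>, sqrt(sqrt(2) + 2)/2 on |01000>, and 0 on every other basis state.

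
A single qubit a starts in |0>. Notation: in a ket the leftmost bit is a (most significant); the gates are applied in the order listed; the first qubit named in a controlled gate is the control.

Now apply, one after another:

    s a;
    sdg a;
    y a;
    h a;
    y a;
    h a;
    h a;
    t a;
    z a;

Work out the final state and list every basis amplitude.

The resulting statevector has amplitude -sqrt(2)/2 on |0>, sqrt(2)*exp(I*pi/4)/2 on |1>.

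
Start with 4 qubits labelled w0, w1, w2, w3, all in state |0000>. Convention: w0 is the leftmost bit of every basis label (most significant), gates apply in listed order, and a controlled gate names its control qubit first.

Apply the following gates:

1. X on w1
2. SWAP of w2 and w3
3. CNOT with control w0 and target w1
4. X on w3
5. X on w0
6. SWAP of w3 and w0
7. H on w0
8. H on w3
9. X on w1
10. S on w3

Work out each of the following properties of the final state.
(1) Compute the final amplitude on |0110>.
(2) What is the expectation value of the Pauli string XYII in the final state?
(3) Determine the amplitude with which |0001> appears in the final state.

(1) |0110> carries amplitude 0 in the final state.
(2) In the final state, XYII has expectation 0.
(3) The amplitude on |0001> is -I/2.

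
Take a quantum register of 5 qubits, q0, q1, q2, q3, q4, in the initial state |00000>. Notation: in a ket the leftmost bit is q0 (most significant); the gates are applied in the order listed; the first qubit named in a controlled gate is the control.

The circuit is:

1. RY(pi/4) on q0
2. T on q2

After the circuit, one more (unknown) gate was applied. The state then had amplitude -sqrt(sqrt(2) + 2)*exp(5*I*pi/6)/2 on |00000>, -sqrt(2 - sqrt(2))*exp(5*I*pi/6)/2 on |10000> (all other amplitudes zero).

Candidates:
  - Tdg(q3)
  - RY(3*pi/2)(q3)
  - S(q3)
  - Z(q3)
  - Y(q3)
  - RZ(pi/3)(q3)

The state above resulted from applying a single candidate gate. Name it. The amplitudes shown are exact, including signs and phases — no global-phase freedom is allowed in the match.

The unique candidate consistent with the amplitudes is RZ(pi/3)(q3).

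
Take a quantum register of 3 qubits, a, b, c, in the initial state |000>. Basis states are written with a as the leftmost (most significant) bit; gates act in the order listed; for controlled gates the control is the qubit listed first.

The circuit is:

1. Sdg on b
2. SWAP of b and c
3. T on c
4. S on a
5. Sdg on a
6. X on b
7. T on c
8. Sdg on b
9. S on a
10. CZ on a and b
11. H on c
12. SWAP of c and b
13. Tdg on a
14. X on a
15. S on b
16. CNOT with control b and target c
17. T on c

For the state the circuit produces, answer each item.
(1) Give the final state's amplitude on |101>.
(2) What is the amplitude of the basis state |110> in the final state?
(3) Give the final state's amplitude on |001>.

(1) The final state's coefficient on |101> equals -sqrt(2)*exp(3*I*pi/4)/2. Key observation: gates 4-5 undo each other exactly, leaving only the rest of the circuit to track.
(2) The amplitude on |110> is sqrt(2)/2.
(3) |001> carries amplitude 0 in the final state.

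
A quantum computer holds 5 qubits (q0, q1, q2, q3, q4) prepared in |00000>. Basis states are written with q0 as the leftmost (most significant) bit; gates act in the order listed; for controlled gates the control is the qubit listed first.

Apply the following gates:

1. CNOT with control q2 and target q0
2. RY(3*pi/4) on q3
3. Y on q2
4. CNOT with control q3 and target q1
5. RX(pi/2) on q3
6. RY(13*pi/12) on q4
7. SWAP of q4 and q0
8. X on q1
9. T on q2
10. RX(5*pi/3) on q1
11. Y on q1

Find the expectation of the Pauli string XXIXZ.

In the final state, XXIXZ has expectation -1/4 + sqrt(3)/4.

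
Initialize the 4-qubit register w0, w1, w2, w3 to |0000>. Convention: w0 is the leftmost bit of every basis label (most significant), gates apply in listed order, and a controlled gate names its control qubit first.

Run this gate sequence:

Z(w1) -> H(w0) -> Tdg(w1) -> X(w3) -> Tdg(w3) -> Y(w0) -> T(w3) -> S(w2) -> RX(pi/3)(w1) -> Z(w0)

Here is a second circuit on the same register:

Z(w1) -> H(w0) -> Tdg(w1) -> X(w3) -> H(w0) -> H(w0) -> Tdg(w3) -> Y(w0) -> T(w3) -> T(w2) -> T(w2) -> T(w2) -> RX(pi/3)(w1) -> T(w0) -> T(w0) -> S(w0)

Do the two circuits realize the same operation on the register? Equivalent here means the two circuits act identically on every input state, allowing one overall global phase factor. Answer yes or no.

No: there is an input state on which the two circuits produce genuinely different outputs (not merely differing by a phase).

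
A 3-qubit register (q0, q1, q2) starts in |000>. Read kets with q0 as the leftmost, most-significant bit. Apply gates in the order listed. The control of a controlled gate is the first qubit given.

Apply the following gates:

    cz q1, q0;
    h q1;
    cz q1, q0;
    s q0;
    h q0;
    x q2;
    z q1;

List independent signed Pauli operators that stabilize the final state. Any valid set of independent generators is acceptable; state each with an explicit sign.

One valid set of independent stabilizer generators is +XII, -IXI, -IIZ (any independent generating set of the same group is equally correct).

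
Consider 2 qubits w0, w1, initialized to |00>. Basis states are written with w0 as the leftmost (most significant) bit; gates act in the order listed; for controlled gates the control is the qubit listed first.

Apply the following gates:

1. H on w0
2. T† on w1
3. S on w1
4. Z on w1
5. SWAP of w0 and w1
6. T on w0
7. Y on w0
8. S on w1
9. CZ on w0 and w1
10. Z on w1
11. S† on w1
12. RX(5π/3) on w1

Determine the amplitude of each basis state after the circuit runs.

The resulting statevector has amplitude 0 on |00>, 0 on |01>, sqrt(2)/4 - sqrt(6)*I/4 on |10>, sqrt(2)/4 - sqrt(6)*I/4 on |11>.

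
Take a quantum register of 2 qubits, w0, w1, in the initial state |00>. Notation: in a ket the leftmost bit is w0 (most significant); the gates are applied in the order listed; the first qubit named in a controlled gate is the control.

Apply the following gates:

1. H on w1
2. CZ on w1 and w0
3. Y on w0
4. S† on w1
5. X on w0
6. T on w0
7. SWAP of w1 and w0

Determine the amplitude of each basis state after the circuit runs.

The final amplitudes are sqrt(2)*I/2 on |00>, 0 on |01>, sqrt(2)/2 on |10>, 0 on |11>.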